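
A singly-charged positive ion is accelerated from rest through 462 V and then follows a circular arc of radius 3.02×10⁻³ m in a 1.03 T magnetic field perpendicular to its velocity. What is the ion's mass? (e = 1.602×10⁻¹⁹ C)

m ≈ 1.68×10⁻²⁷ kg

Combine |q|V = ½mv² and r = mv/(|q|B): eliminate v to get m = qB²r²/(2V).
m = (1.602×10⁻¹⁹)(1.03)²(3.02×10⁻³)²/(2·462) ≈ 1.68×10⁻²⁷ kg.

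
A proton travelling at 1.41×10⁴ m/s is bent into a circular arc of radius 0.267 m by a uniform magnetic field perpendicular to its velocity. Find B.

From |q|vB = mv²/r, B = mv/(|q|r).
B = (1.673×10⁻²⁷)(1.41×10⁴)/((1.602×10⁻¹⁹)(0.267)) ≈ 5.51×10⁻⁴ T.

B ≈ 5.51×10⁻⁴ T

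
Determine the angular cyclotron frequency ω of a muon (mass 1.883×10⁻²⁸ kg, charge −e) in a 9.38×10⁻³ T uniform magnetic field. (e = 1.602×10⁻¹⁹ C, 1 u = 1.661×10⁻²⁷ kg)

ω ≈ 7.98×10⁶ rad/s

ω = |q|B/m.
ω = (1.602×10⁻¹⁹)(9.38×10⁻³)/1.883×10⁻²⁸ ≈ 7.98×10⁶ rad/s.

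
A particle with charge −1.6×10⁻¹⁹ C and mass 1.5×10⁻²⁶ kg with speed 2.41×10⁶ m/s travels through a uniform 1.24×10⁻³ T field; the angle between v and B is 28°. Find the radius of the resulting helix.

v⊥ = v sinθ = 2.41×10⁶·sin28° ≈ 1.131×10⁶ m/s.
r = m v⊥/(|q|B) = (1.5×10⁻²⁶)(1.131×10⁶)/((1.6×10⁻¹⁹)(1.24×10⁻³)) ≈ 85.5 m.

r ≈ 85.5 m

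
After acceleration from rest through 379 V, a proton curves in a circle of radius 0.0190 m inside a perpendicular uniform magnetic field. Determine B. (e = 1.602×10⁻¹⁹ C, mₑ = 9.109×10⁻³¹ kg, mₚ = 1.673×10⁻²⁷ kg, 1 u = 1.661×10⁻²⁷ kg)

B ≈ 0.148 T

v = √(2|q|V/m) = √(2·1.602×10⁻¹⁹·379/1.673×10⁻²⁷) ≈ 2.694×10⁵ m/s.
B = mv/(|q|r) = (1.673×10⁻²⁷)(2.694×10⁵)/((1.602×10⁻¹⁹)(0.0190)) ≈ 0.148 T.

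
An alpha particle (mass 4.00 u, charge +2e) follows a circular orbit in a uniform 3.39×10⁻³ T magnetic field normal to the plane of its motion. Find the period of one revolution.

T ≈ 3.84×10⁻⁵ s

The cyclotron period depends only on m, q, B: T = 2πm/(|q|B).
T = 2π(6.644×10⁻²⁷)/((3.204×10⁻¹⁹)(3.39×10⁻³)) ≈ 3.84×10⁻⁵ s.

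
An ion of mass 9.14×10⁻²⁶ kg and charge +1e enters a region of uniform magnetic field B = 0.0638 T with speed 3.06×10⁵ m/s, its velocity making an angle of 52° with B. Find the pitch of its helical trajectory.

p ≈ 10.6 m

v∥ = v cosθ = 3.06×10⁵·cos52° ≈ 1.884×10⁵ m/s.
T = 2πm/(|q|B) = 2π(9.14×10⁻²⁶)/((1.602×10⁻¹⁹)(0.0638)) ≈ 5.619×10⁻⁵ s.
pitch = v∥ T = (1.884×10⁵)(5.619×10⁻⁵) ≈ 10.6 m.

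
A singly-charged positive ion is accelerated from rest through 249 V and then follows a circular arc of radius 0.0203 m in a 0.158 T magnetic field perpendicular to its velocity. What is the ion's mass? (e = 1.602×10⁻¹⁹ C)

m ≈ 3.31×10⁻²⁷ kg

Combine |q|V = ½mv² and r = mv/(|q|B): eliminate v to get m = qB²r²/(2V).
m = (1.602×10⁻¹⁹)(0.158)²(0.0203)²/(2·249) ≈ 3.31×10⁻²⁷ kg.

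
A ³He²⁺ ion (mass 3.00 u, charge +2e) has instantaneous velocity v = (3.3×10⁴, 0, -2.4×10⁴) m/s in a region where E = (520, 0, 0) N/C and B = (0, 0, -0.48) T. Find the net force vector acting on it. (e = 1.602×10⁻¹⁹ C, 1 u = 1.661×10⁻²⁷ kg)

F ≈ (1.67×10⁻¹⁶, 5.08×10⁻¹⁵, 0) N

v×B = (0, 1.58×10⁴, 0) N/C.
E + v×B = (520, 1.58×10⁴, 0) N/C.
F = q(E + v×B) = (3.204×10⁻¹⁹ C)·(520, 1.58×10⁴, 0) = (1.67×10⁻¹⁶, 5.08×10⁻¹⁵, 0) N.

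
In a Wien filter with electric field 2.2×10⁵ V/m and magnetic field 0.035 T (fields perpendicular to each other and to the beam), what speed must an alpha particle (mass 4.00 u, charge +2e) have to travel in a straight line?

v = 6.3×10⁶ m/s

For undeflected motion the electric and magnetic forces balance: qE = qvB.
v = E/B = 2.2×10⁵/0.035 = 6.3×10⁶ m/s.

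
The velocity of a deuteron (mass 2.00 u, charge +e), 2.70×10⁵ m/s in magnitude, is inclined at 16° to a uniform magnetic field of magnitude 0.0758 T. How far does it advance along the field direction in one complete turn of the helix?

v∥ = v cosθ = 2.70×10⁵·cos16° ≈ 2.595×10⁵ m/s.
T = 2πm/(|q|B) = 2π(3.322×10⁻²⁷)/((1.602×10⁻¹⁹)(0.0758)) ≈ 1.719×10⁻⁶ s.
pitch = v∥ T = (2.595×10⁵)(1.719×10⁻⁶) ≈ 0.446 m.

p ≈ 0.446 m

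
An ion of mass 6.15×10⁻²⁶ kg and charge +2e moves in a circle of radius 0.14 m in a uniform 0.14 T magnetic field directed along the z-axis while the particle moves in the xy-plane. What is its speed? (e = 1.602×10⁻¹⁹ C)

v ≈ 1.0×10⁵ m/s

From |q|vB = mv²/r, v = |q|Br/m.
v = (3.204×10⁻¹⁹)(0.14)(0.14)/6.15×10⁻²⁶ ≈ 1.0×10⁵ m/s.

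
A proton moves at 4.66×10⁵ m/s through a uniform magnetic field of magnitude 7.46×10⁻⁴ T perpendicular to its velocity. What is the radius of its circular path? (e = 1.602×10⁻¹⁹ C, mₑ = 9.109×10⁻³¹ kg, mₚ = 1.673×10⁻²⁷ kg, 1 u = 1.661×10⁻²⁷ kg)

r ≈ 6.52 m

The magnetic force provides the centripetal force: |q|vB = mv²/r.
r = mv/(|q|B) = (1.673×10⁻²⁷)(4.66×10⁵)/((1.602×10⁻¹⁹)(7.46×10⁻⁴)) ≈ 6.52 m.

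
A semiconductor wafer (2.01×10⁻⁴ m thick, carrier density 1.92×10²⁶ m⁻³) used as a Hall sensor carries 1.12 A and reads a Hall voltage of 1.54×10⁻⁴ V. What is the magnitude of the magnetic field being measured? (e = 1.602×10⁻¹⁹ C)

B ≈ 0.850 T

From V_H = IB/(n e t), B = V_H n e t / I.
B = (1.54×10⁻⁴)(1.92×10²⁶)(1.602×10⁻¹⁹)(2.01×10⁻⁴)/1.12 ≈ 0.850 T.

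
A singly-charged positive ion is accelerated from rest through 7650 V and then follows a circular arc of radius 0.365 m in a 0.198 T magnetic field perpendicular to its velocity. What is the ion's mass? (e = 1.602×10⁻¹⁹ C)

m ≈ 5.47×10⁻²⁶ kg

Combine |q|V = ½mv² and r = mv/(|q|B): eliminate v to get m = qB²r²/(2V).
m = (1.602×10⁻¹⁹)(0.198)²(0.365)²/(2·7650) ≈ 5.47×10⁻²⁶ kg.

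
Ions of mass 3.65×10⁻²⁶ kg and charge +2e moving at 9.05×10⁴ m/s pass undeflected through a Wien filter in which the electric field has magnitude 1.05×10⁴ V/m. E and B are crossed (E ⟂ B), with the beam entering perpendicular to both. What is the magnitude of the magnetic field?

B = 0.116 T

Balance of forces in the selector: qE = qvB ⇒ B = E/v.
B = 1.05×10⁴/9.05×10⁴ = 0.116 T.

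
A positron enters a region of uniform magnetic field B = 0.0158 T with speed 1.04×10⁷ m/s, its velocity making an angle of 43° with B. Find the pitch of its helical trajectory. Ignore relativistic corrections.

v∥ = v cosθ = 1.04×10⁷·cos43° ≈ 7.606×10⁶ m/s.
T = 2πm/(|q|B) = 2π(9.109×10⁻³¹)/((1.602×10⁻¹⁹)(0.0158)) ≈ 2.261×10⁻⁹ s.
pitch = v∥ T = (7.606×10⁶)(2.261×10⁻⁹) ≈ 0.0172 m.

p ≈ 0.0172 m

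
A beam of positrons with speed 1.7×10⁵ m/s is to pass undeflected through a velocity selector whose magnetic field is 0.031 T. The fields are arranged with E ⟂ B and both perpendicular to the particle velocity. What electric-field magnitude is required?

For straight-line motion qE = qvB, so E = vB.
E = 1.7×10⁵ × 0.031 = 5300 V/m.

E = 5300 V/m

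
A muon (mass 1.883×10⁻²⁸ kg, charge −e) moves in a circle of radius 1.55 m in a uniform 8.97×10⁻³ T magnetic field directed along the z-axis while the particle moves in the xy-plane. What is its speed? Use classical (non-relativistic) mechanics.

v ≈ 1.18×10⁷ m/s

From |q|vB = mv²/r, v = |q|Br/m.
v = (1.602×10⁻¹⁹)(8.97×10⁻³)(1.55)/1.883×10⁻²⁸ ≈ 1.18×10⁷ m/s.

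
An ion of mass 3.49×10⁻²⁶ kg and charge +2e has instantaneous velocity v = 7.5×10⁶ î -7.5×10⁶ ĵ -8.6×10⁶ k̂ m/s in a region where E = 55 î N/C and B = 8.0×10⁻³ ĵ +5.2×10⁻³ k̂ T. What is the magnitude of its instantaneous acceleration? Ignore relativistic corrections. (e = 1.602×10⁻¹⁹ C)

|a| ≈ 7.12×10¹¹ m/s²

v×B = (2.98×10⁴, -3.90×10⁴, 6.00×10⁴) N/C.
E + v×B = (2.99×10⁴, -3.90×10⁴, 6.00×10⁴) N/C.
F = q(E + v×B) = (3.204×10⁻¹⁹ C)·(2.99×10⁴, -3.90×10⁴, 6.00×10⁴) = (9.57×10⁻¹⁵, -1.25×10⁻¹⁴, 1.92×10⁻¹⁴) N.
|a| = |F|/m = 2.484×10⁻¹⁴/3.49×10⁻²⁶ ≈ 7.12×10¹¹ m/s².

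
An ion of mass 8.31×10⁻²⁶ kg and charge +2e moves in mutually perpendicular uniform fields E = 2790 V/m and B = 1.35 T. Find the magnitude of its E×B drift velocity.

v_d ≈ 2070 m/s

The steady drift has the magnetic force balancing the electric force, so v_d = E/B.
v_d = 2790/1.35 = 2070 m/s.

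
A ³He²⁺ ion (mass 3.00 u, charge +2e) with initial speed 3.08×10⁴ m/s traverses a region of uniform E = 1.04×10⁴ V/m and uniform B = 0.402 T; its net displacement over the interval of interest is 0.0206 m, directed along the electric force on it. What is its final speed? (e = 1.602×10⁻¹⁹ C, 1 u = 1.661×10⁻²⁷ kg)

v_f ≈ 1.69×10⁵ m/s

B does no work; ΔKE = |q|E d.
½mv_f² = ½mv₀² + |q|Ed = ½(4.983×10⁻²⁷)(3.08×10⁴)² + (3.204×10⁻¹⁹)(1.04×10⁴)(0.0206) ≈ 2.364×10⁻¹⁸ J + 6.864×10⁻¹⁷ J ≈ 7.101×10⁻¹⁷ J.
v_f = √(2·7.101×10⁻¹⁷/4.983×10⁻²⁷) ≈ 1.69×10⁵ m/s.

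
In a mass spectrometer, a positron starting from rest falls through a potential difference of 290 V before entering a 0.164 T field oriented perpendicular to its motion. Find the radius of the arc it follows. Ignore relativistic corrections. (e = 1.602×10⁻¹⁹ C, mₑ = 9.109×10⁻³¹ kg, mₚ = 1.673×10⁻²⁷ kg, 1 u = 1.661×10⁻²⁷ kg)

r ≈ 3.50×10⁻⁴ m

Acceleration: |q|V = ½mv² ⇒ v = √(2|q|V/m) = √(2·1.602×10⁻¹⁹·290/9.109×10⁻³¹) ≈ 1.010×10⁷ m/s.
In the field: r = mv/(|q|B) = (9.109×10⁻³¹)(1.010×10⁷)/((1.602×10⁻¹⁹)(0.164)) ≈ 3.50×10⁻⁴ m.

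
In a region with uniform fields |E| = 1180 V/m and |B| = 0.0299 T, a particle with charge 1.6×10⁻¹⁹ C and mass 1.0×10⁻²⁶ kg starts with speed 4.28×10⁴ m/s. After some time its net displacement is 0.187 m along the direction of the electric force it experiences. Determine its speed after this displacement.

B does no work; ΔKE = |q|E d.
½mv_f² = ½mv₀² + |q|Ed = ½(1.0×10⁻²⁶)(4.28×10⁴)² + (1.6×10⁻¹⁹)(1180)(0.187) ≈ 9.159×10⁻¹⁸ J + 3.531×10⁻¹⁷ J ≈ 4.446×10⁻¹⁷ J.
v_f = √(2·4.446×10⁻¹⁷/1.0×10⁻²⁶) ≈ 9.43×10⁴ m/s.

v_f ≈ 9.43×10⁴ m/s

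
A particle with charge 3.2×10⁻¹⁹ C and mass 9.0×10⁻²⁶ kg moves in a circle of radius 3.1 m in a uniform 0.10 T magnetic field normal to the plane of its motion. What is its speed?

v ≈ 1.1×10⁶ m/s

From |q|vB = mv²/r, v = |q|Br/m.
v = (3.2×10⁻¹⁹)(0.10)(3.1)/9.0×10⁻²⁶ ≈ 1.1×10⁶ m/s.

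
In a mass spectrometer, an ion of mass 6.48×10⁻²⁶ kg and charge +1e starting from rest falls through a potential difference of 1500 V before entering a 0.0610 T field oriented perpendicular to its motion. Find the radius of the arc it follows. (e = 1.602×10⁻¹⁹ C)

r ≈ 0.571 m

Acceleration: |q|V = ½mv² ⇒ v = √(2|q|V/m) = √(2·1.602×10⁻¹⁹·1500/6.48×10⁻²⁶) ≈ 8.612×10⁴ m/s.
In the field: r = mv/(|q|B) = (6.48×10⁻²⁶)(8.612×10⁴)/((1.602×10⁻¹⁹)(0.0610)) ≈ 0.571 m.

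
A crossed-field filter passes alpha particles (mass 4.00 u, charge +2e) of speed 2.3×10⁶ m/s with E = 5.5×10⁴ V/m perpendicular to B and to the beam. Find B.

B = 0.024 T

Balance of forces in the selector: qE = qvB ⇒ B = E/v.
B = 5.5×10⁴/2.3×10⁶ = 0.024 T.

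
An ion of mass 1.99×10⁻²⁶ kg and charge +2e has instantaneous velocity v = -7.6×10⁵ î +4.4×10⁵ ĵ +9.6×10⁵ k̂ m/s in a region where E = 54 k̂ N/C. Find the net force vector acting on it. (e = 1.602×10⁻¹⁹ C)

Only an electric field acts, so F = qE = (3.204×10⁻¹⁹ C)·(0, 0, 54.0) = (0, 0, 1.73×10⁻¹⁷) N.

F ≈ (0, 0, 1.73×10⁻¹⁷) N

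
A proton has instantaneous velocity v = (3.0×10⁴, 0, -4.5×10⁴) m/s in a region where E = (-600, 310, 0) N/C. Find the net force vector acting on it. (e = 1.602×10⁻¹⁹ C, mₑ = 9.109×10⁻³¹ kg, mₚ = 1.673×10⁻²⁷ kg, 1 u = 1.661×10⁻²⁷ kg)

F ≈ (-9.61×10⁻¹⁷, 4.97×10⁻¹⁷, 0) N

Only an electric field acts, so F = qE = (1.602×10⁻¹⁹ C)·(-600, 310, 0) = (-9.61×10⁻¹⁷, 4.97×10⁻¹⁷, 0) N.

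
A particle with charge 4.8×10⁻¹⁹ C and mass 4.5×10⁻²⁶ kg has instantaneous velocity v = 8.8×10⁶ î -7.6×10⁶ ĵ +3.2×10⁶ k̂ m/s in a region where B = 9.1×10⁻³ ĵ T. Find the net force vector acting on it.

v×B = (-2.91×10⁴, 0, 8.01×10⁴) N/C.
F = q v×B = (4.8×10⁻¹⁹ C)·(-2.91×10⁴, 0, 8.01×10⁴) = (-1.40×10⁻¹⁴, 0, 3.84×10⁻¹⁴) N.

F ≈ (-1.40×10⁻¹⁴, 0, 3.84×10⁻¹⁴) N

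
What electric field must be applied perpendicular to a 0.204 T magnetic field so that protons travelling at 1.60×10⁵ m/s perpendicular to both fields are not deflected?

For straight-line motion qE = qvB, so E = vB.
E = 1.60×10⁵ × 0.204 = 3.26×10⁴ V/m.

E = 3.26×10⁴ V/m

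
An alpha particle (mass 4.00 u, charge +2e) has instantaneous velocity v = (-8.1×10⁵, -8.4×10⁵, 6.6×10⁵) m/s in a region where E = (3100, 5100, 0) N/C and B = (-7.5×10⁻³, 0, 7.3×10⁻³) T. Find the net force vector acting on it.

F ≈ (-9.71×10⁻¹⁶, 1.94×10⁻¹⁵, -2.02×10⁻¹⁵) N

v×B = (-6130, 963, -6300) N/C.
E + v×B = (-3030, 6060, -6300) N/C.
F = q(E + v×B) = (3.204×10⁻¹⁹ C)·(-3030, 6060, -6300) = (-9.71×10⁻¹⁶, 1.94×10⁻¹⁵, -2.02×10⁻¹⁵) N.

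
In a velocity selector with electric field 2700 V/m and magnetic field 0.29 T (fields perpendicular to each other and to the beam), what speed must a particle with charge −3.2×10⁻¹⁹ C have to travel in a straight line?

v = 9300 m/s

Straight-line motion ⇒ electric and magnetic forces cancel, so E = vB.
v = E/B = 2700/0.29 = 9300 m/s.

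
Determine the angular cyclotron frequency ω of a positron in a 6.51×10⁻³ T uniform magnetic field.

ω ≈ 1.14×10⁹ rad/s

ω = |q|B/m.
ω = (1.602×10⁻¹⁹)(6.51×10⁻³)/9.109×10⁻³¹ ≈ 1.14×10⁹ rad/s.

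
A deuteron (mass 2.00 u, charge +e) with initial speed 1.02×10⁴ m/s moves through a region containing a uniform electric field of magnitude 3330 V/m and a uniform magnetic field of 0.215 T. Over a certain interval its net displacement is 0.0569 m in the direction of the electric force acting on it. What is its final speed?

v_f ≈ 1.36×10⁵ m/s

B does no work; ΔKE = |q|E d.
½mv_f² = ½mv₀² + |q|Ed = ½(3.322×10⁻²⁷)(1.02×10⁴)² + (1.602×10⁻¹⁹)(3330)(0.0569) ≈ 1.728×10⁻¹⁹ J + 3.035×10⁻¹⁷ J ≈ 3.053×10⁻¹⁷ J.
v_f = √(2·3.053×10⁻¹⁷/3.322×10⁻²⁷) ≈ 1.36×10⁵ m/s.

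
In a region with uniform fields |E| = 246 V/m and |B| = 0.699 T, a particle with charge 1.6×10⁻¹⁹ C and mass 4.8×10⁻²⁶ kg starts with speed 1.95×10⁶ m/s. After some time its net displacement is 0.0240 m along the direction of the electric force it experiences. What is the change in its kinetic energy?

The magnetic force is always ⟂ v and does no work; only the electric force changes KE.
ΔKE = F_E · d = |q|E d = (1.6×10⁻¹⁹)(246)(0.0240) ≈ 9.45×10⁻¹⁹ J.

ΔKE ≈ 9.45×10⁻¹⁹ J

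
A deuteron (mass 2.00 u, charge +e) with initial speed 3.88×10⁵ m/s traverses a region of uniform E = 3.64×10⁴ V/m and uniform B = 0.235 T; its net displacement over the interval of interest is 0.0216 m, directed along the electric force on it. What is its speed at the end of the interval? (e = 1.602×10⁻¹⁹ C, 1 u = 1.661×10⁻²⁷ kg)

v_f ≈ 4.76×10⁵ m/s

B does no work; ΔKE = |q|E d.
½mv_f² = ½mv₀² + |q|Ed = ½(3.322×10⁻²⁷)(3.88×10⁵)² + (1.602×10⁻¹⁹)(3.64×10⁴)(0.0216) ≈ 2.501×10⁻¹⁶ J + 1.260×10⁻¹⁶ J ≈ 3.760×10⁻¹⁶ J.
v_f = √(2·3.760×10⁻¹⁶/3.322×10⁻²⁷) ≈ 4.76×10⁵ m/s.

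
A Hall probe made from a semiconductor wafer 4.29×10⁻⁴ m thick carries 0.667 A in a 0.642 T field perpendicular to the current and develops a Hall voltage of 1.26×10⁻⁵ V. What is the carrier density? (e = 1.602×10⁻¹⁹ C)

n ≈ 4.95×10²⁶ m⁻³

From V_H = IB/(n e t), n = IB/(V_H e t).
n = (0.667)(0.642)/((1.26×10⁻⁵)(1.602×10⁻¹⁹)(4.29×10⁻⁴)) ≈ 4.95×10²⁶ m⁻³.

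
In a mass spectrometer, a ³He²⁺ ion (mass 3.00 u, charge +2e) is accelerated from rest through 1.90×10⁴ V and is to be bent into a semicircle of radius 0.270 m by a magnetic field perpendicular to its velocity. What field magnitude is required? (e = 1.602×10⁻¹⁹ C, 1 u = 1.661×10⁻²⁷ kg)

v = √(2|q|V/m) = √(2·3.204×10⁻¹⁹·1.90×10⁴/4.983×10⁻²⁷) ≈ 1.563×10⁶ m/s.
B = mv/(|q|r) = (4.983×10⁻²⁷)(1.563×10⁶)/((3.204×10⁻¹⁹)(0.270)) ≈ 0.0900 T.

B ≈ 0.0900 T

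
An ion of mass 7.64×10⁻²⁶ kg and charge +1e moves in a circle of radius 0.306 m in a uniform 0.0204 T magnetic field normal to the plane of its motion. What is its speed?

v ≈ 1.31×10⁴ m/s

From |q|vB = mv²/r, v = |q|Br/m.
v = (1.602×10⁻¹⁹)(0.0204)(0.306)/7.64×10⁻²⁶ ≈ 1.31×10⁴ m/s.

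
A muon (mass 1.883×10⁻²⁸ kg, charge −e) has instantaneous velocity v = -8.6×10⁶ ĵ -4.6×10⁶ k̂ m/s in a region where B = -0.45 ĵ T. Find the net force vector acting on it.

F ≈ (3.32×10⁻¹³, 0, 0) N

v×B = (-2.07×10⁶, 0, 0) N/C.
F = q v×B = (−1.602×10⁻¹⁹ C)·(-2.07×10⁶, 0, 0) = (3.32×10⁻¹³, 0, 0) N.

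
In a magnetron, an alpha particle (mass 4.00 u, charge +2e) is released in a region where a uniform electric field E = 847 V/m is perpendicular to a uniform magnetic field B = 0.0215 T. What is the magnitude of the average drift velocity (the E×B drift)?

The steady drift has the magnetic force balancing the electric force, so v_d = E/B.
v_d = 847/0.0215 = 3.94×10⁴ m/s.

v_d ≈ 3.94×10⁴ m/s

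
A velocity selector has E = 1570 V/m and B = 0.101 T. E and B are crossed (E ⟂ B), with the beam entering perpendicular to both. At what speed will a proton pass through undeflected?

v = 1.55×10⁴ m/s

For undeflected motion the electric and magnetic forces balance: qE = qvB.
v = E/B = 1570/0.101 = 1.55×10⁴ m/s.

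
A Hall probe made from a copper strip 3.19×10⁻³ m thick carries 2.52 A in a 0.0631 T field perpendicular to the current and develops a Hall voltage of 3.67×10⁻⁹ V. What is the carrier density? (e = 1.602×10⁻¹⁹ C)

From V_H = IB/(n e t), n = IB/(V_H e t).
n = (2.52)(0.0631)/((3.67×10⁻⁹)(1.602×10⁻¹⁹)(3.19×10⁻³)) ≈ 8.48×10²⁸ m⁻³.

n ≈ 8.48×10²⁸ m⁻³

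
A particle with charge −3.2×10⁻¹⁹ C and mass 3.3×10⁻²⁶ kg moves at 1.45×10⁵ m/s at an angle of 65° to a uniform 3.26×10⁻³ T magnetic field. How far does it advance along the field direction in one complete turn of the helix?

v∥ = v cosθ = 1.45×10⁵·cos65° ≈ 6.128×10⁴ m/s.
T = 2πm/(|q|B) = 2π(3.3×10⁻²⁶)/((3.2×10⁻¹⁹)(3.26×10⁻³)) ≈ 1.988×10⁻⁴ s.
pitch = v∥ T = (6.128×10⁴)(1.988×10⁻⁴) ≈ 12.2 m.

p ≈ 12.2 m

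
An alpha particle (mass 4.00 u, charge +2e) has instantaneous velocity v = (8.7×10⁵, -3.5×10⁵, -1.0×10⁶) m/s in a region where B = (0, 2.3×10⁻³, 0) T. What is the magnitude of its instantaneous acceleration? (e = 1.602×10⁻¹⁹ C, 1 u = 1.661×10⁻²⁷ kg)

|a| ≈ 1.47×10¹¹ m/s²

v×B = (2300, 0, 2000) N/C.
F = q v×B = (3.204×10⁻¹⁹ C)·(2300, 0, 2000) = (7.37×10⁻¹⁶, 0, 6.41×10⁻¹⁶) N.
|a| = |F|/m = 9.768×10⁻¹⁶/6.644×10⁻²⁷ ≈ 1.47×10¹¹ m/s².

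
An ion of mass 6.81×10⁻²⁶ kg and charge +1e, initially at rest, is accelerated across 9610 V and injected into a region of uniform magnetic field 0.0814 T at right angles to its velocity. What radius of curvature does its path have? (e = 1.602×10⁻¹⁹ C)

r ≈ 1.11 m

Acceleration: |q|V = ½mv² ⇒ v = √(2|q|V/m) = √(2·1.602×10⁻¹⁹·9610/6.81×10⁻²⁶) ≈ 2.126×10⁵ m/s.
In the field: r = mv/(|q|B) = (6.81×10⁻²⁶)(2.126×10⁵)/((1.602×10⁻¹⁹)(0.0814)) ≈ 1.11 m.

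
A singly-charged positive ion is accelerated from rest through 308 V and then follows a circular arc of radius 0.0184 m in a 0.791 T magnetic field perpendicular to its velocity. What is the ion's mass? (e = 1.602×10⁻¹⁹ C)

m ≈ 5.51×10⁻²⁶ kg

Combine |q|V = ½mv² and r = mv/(|q|B): eliminate v to get m = qB²r²/(2V).
m = (1.602×10⁻¹⁹)(0.791)²(0.0184)²/(2·308) ≈ 5.51×10⁻²⁶ kg.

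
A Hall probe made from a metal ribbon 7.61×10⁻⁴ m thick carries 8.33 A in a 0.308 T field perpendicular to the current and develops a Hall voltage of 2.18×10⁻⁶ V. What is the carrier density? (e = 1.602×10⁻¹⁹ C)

From V_H = IB/(n e t), n = IB/(V_H e t).
n = (8.33)(0.308)/((2.18×10⁻⁶)(1.602×10⁻¹⁹)(7.61×10⁻⁴)) ≈ 9.65×10²⁷ m⁻³.

n ≈ 9.65×10²⁷ m⁻³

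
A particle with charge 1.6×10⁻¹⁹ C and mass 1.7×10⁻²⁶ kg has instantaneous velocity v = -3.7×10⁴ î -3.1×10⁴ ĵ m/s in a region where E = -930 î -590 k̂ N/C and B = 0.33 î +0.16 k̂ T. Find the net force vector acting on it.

v×B = (-4960, 5920, 1.02×10⁴) N/C.
E + v×B = (-5890, 5920, 9640) N/C.
F = q(E + v×B) = (1.6×10⁻¹⁹ C)·(-5890, 5920, 9640) = (-9.42×10⁻¹⁶, 9.47×10⁻¹⁶, 1.54×10⁻¹⁵) N.

F ≈ (-9.42×10⁻¹⁶, 9.47×10⁻¹⁶, 1.54×10⁻¹⁵) N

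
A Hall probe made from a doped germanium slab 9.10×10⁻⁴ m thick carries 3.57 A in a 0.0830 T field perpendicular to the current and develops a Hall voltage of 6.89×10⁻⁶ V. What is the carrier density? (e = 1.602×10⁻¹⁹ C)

From V_H = IB/(n e t), n = IB/(V_H e t).
n = (3.57)(0.0830)/((6.89×10⁻⁶)(1.602×10⁻¹⁹)(9.10×10⁻⁴)) ≈ 2.95×10²⁶ m⁻³.

n ≈ 2.95×10²⁶ m⁻³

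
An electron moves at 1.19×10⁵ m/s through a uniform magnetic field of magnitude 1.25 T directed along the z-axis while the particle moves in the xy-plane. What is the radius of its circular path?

r ≈ 5.41×10⁻⁷ m

The magnetic force provides the centripetal force: |q|vB = mv²/r.
r = mv/(|q|B) = (9.109×10⁻³¹)(1.19×10⁵)/((1.602×10⁻¹⁹)(1.25)) ≈ 5.41×10⁻⁷ m.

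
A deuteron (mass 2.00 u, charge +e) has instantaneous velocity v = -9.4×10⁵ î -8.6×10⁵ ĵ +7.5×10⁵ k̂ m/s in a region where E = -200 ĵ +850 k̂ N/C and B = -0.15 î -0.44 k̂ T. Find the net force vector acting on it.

F ≈ (6.06×10⁻¹⁴, -8.43×10⁻¹⁴, -2.05×10⁻¹⁴) N

v×B = (3.78×10⁵, -5.26×10⁵, -1.29×10⁵) N/C.
E + v×B = (3.78×10⁵, -5.26×10⁵, -1.28×10⁵) N/C.
F = q(E + v×B) = (1.602×10⁻¹⁹ C)·(3.78×10⁵, -5.26×10⁵, -1.28×10⁵) = (6.06×10⁻¹⁴, -8.43×10⁻¹⁴, -2.05×10⁻¹⁴) N.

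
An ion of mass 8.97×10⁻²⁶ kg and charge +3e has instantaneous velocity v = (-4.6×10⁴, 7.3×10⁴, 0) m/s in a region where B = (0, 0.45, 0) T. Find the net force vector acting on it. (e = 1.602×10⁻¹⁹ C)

F ≈ (0, 0, -9.95×10⁻¹⁵) N

v×B = (0, 0, -2.07×10⁴) N/C.
F = q v×B = (4.806×10⁻¹⁹ C)·(0, 0, -2.07×10⁴) = (0, 0, -9.95×10⁻¹⁵) N.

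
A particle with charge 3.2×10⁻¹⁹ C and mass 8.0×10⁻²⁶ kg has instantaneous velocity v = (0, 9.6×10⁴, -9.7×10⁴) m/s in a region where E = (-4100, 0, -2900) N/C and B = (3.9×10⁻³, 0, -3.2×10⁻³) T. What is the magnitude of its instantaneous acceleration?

v×B = (-307, -378, -374) N/C.
E + v×B = (-4410, -378, -3270) N/C.
F = q(E + v×B) = (3.2×10⁻¹⁹ C)·(-4410, -378, -3270) = (-1.41×10⁻¹⁵, -1.21×10⁻¹⁶, -1.05×10⁻¹⁵) N.
|a| = |F|/m = 1.761×10⁻¹⁵/8.0×10⁻²⁶ ≈ 2.20×10¹⁰ m/s².

|a| ≈ 2.20×10¹⁰ m/s²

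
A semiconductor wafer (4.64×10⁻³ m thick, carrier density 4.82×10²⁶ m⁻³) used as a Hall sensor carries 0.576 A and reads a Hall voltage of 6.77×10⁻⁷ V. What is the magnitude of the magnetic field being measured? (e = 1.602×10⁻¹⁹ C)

B ≈ 0.421 T

From V_H = IB/(n e t), B = V_H n e t / I.
B = (6.77×10⁻⁷)(4.82×10²⁶)(1.602×10⁻¹⁹)(4.64×10⁻³)/0.576 ≈ 0.421 T.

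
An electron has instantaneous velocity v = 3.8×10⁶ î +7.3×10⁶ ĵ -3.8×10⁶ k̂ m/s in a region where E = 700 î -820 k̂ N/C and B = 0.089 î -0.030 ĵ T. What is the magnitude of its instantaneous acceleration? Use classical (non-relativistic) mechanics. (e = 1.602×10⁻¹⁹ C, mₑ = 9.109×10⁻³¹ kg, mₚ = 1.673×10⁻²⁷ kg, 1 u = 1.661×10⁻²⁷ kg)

v×B = (-1.14×10⁵, -3.38×10⁵, -7.64×10⁵) N/C.
E + v×B = (-1.13×10⁵, -3.38×10⁵, -7.65×10⁵) N/C.
F = q(E + v×B) = (−1.602×10⁻¹⁹ C)·(-1.13×10⁵, -3.38×10⁵, -7.65×10⁵) = (1.82×10⁻¹⁴, 5.42×10⁻¹⁴, 1.22×10⁻¹³) N.
|a| = |F|/m = 1.351×10⁻¹³/9.109×10⁻³¹ ≈ 1.48×10¹⁷ m/s².

|a| ≈ 1.48×10¹⁷ m/s²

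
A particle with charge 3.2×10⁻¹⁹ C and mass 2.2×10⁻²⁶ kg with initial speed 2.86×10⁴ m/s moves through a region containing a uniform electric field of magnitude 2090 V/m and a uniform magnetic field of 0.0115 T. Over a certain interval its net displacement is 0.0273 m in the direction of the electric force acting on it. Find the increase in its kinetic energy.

The magnetic force is always ⟂ v and does no work; only the electric force changes KE.
ΔKE = F_E · d = |q|E d = (3.2×10⁻¹⁹)(2090)(0.0273) ≈ 1.83×10⁻¹⁷ J.

ΔKE ≈ 1.83×10⁻¹⁷ J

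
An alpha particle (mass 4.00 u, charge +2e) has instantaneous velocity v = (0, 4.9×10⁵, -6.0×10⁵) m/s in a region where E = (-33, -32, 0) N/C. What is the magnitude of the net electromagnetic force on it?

|F| ≈ 1.47×10⁻¹⁷ N

Only an electric field acts, so F = qE = (3.204×10⁻¹⁹ C)·(-33.0, -32.0, 0) = (-1.06×10⁻¹⁷, -1.03×10⁻¹⁷, 0) N.
|F| = 1.47×10⁻¹⁷ N.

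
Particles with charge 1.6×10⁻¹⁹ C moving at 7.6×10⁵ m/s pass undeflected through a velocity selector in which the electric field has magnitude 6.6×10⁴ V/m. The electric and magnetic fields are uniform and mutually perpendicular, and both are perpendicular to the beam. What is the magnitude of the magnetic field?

Balance of forces in the selector: qE = qvB ⇒ B = E/v.
B = 6.6×10⁴/7.6×10⁵ = 0.087 T.

B = 0.087 T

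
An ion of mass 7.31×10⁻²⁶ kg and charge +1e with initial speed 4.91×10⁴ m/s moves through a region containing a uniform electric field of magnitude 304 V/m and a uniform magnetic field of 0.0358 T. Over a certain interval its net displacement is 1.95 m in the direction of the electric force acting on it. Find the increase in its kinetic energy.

The magnetic force is always ⟂ v and does no work; only the electric force changes KE.
ΔKE = F_E · d = |q|E d = (1.602×10⁻¹⁹)(304)(1.95) ≈ 9.50×10⁻¹⁷ J.

ΔKE ≈ 9.50×10⁻¹⁷ J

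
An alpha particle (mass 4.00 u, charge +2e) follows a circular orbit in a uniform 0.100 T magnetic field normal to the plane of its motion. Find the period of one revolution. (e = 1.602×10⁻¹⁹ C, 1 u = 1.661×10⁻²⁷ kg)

The cyclotron period depends only on m, q, B: T = 2πm/(|q|B).
T = 2π(6.644×10⁻²⁷)/((3.204×10⁻¹⁹)(0.100)) ≈ 1.30×10⁻⁶ s.

T ≈ 1.30×10⁻⁶ s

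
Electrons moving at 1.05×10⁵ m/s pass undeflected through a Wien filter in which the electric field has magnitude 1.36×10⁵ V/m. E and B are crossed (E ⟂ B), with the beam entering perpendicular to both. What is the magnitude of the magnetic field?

Balance of forces in the selector: qE = qvB ⇒ B = E/v.
B = 1.36×10⁵/1.05×10⁵ = 1.30 T.

B = 1.30 T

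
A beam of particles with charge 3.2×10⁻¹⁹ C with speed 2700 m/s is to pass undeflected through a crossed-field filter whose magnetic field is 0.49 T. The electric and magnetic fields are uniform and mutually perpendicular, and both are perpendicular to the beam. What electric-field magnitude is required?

For straight-line motion qE = qvB, so E = vB.
E = 2700 × 0.49 = 1300 V/m.

E = 1300 V/m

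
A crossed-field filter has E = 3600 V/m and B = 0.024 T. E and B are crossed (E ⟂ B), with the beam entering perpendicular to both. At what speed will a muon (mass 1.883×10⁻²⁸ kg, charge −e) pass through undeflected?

v = 1.5×10⁵ m/s

For undeflected motion the electric and magnetic forces balance: qE = qvB.
v = E/B = 3600/0.024 = 1.5×10⁵ m/s.
The result is independent of the particle's charge and mass.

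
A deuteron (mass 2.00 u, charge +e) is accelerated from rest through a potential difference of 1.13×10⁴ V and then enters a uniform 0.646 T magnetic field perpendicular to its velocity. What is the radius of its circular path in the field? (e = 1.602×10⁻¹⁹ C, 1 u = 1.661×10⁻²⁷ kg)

Acceleration: |q|V = ½mv² ⇒ v = √(2|q|V/m) = √(2·1.602×10⁻¹⁹·1.13×10⁴/3.322×10⁻²⁷) ≈ 1.044×10⁶ m/s.
In the field: r = mv/(|q|B) = (3.322×10⁻²⁷)(1.044×10⁶)/((1.602×10⁻¹⁹)(0.646)) ≈ 0.0335 m.

r ≈ 0.0335 m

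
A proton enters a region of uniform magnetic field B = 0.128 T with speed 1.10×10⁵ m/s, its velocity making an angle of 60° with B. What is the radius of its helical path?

v⊥ = v sinθ = 1.10×10⁵·sin60° ≈ 9.526×10⁴ m/s.
r = m v⊥/(|q|B) = (1.673×10⁻²⁷)(9.526×10⁴)/((1.602×10⁻¹⁹)(0.128)) ≈ 7.77×10⁻³ m.

r ≈ 7.77×10⁻³ m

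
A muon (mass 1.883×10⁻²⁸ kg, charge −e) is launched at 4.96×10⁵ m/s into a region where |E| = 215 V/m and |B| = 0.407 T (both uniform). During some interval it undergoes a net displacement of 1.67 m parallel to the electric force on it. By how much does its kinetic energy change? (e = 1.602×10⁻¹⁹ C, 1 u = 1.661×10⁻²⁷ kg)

The magnetic force is always ⟂ v and does no work; only the electric force changes KE.
ΔKE = F_E · d = |q|E d = (1.602×10⁻¹⁹)(215)(1.67) ≈ 5.75×10⁻¹⁷ J.

ΔKE ≈ 5.75×10⁻¹⁷ J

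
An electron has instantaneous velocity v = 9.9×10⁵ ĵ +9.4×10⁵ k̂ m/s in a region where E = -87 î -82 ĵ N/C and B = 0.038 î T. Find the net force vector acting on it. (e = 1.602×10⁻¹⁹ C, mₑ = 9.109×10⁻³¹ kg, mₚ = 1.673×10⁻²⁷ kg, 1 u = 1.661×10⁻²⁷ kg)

F ≈ (1.39×10⁻¹⁷, -5.71×10⁻¹⁵, 6.03×10⁻¹⁵) N

v×B = (0, 3.57×10⁴, -3.76×10⁴) N/C.
E + v×B = (-87.0, 3.56×10⁴, -3.76×10⁴) N/C.
F = q(E + v×B) = (−1.602×10⁻¹⁹ C)·(-87.0, 3.56×10⁴, -3.76×10⁴) = (1.39×10⁻¹⁷, -5.71×10⁻¹⁵, 6.03×10⁻¹⁵) N.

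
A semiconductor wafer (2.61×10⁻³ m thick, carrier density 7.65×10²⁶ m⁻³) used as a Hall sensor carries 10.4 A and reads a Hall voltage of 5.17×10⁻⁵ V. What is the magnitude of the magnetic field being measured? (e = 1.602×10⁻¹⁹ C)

B ≈ 1.59 T

From V_H = IB/(n e t), B = V_H n e t / I.
B = (5.17×10⁻⁵)(7.65×10²⁶)(1.602×10⁻¹⁹)(2.61×10⁻³)/10.4 ≈ 1.59 T.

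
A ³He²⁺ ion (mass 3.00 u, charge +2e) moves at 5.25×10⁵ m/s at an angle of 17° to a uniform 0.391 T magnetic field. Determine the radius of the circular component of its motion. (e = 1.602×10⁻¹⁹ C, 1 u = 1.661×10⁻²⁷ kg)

v⊥ = v sinθ = 5.25×10⁵·sin17° ≈ 1.535×10⁵ m/s.
r = m v⊥/(|q|B) = (4.983×10⁻²⁷)(1.535×10⁵)/((3.204×10⁻¹⁹)(0.391)) ≈ 6.11×10⁻³ m.

r ≈ 6.11×10⁻³ m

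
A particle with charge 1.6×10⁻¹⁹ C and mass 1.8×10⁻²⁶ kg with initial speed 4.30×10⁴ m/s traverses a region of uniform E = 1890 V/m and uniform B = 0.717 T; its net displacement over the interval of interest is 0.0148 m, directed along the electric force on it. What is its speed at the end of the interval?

v_f ≈ 4.84×10⁴ m/s

B does no work; ΔKE = |q|E d.
½mv_f² = ½mv₀² + |q|Ed = ½(1.8×10⁻²⁶)(4.30×10⁴)² + (1.6×10⁻¹⁹)(1890)(0.0148) ≈ 1.664×10⁻¹⁷ J + 4.476×10⁻¹⁸ J ≈ 2.112×10⁻¹⁷ J.
v_f = √(2·2.112×10⁻¹⁷/1.8×10⁻²⁶) ≈ 4.84×10⁴ m/s.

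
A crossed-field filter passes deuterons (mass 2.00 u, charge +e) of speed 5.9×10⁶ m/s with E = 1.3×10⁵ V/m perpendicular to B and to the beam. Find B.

Balance of forces in the selector: qE = qvB ⇒ B = E/v.
B = 1.3×10⁵/5.9×10⁶ = 0.022 T.

B = 0.022 T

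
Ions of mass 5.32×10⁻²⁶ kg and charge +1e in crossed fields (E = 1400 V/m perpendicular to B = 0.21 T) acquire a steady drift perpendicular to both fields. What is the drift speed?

The E×B drift speed is v_d = E/B.
v_d = 1400/0.21 = 6700 m/s.

v_d ≈ 6700 m/s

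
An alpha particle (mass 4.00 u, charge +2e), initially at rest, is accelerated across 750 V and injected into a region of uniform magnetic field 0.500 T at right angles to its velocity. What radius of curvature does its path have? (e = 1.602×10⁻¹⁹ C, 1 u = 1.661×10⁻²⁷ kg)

Acceleration: |q|V = ½mv² ⇒ v = √(2|q|V/m) = √(2·3.204×10⁻¹⁹·750/6.644×10⁻²⁷) ≈ 2.690×10⁵ m/s.
In the field: r = mv/(|q|B) = (6.644×10⁻²⁷)(2.690×10⁵)/((3.204×10⁻¹⁹)(0.500)) ≈ 0.0112 m.

r ≈ 0.0112 m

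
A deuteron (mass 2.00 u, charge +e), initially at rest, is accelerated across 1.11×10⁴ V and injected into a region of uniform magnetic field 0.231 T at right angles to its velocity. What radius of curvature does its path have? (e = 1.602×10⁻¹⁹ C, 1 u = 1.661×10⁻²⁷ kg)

Acceleration: |q|V = ½mv² ⇒ v = √(2|q|V/m) = √(2·1.602×10⁻¹⁹·1.11×10⁴/3.322×10⁻²⁷) ≈ 1.035×10⁶ m/s.
In the field: r = mv/(|q|B) = (3.322×10⁻²⁷)(1.035×10⁶)/((1.602×10⁻¹⁹)(0.231)) ≈ 0.0929 m.

r ≈ 0.0929 m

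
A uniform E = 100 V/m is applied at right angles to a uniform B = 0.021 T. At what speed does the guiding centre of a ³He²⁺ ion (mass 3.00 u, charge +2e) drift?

The steady drift has the magnetic force balancing the electric force, so v_d = E/B.
v_d = 100/0.021 = 4800 m/s.

v_d ≈ 4800 m/s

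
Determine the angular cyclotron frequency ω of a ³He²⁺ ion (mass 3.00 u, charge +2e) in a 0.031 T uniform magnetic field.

ω = |q|B/m.
ω = (3.204×10⁻¹⁹)(0.031)/4.983×10⁻²⁷ ≈ 2.0×10⁶ rad/s.

ω ≈ 2.0×10⁶ rad/s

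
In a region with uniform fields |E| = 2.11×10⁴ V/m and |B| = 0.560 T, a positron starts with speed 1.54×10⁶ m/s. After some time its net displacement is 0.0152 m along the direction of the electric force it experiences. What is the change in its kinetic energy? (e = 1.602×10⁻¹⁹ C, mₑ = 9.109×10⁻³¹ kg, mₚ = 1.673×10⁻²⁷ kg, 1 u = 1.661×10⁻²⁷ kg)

ΔKE ≈ 5.14×10⁻¹⁷ J

The magnetic force is always ⟂ v and does no work; only the electric force changes KE.
ΔKE = F_E · d = |q|E d = (1.602×10⁻¹⁹)(2.11×10⁴)(0.0152) ≈ 5.14×10⁻¹⁷ J.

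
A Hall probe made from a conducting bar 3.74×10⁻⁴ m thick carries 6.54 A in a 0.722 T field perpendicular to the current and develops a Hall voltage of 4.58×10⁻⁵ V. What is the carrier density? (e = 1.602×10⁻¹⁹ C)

From V_H = IB/(n e t), n = IB/(V_H e t).
n = (6.54)(0.722)/((4.58×10⁻⁵)(1.602×10⁻¹⁹)(3.74×10⁻⁴)) ≈ 1.72×10²⁷ m⁻³.

n ≈ 1.72×10²⁷ m⁻³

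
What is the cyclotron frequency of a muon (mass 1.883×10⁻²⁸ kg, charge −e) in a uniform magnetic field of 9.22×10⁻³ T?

f ≈ 1.25×10⁶ Hz

f = |q|B/(2πm).
f = (1.602×10⁻¹⁹)(9.22×10⁻³)/(2π·1.883×10⁻²⁸) ≈ 1.25×10⁶ Hz.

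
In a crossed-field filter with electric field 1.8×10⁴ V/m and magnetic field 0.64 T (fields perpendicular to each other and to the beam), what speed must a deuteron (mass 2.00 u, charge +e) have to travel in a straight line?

v = 2.8×10⁴ m/s

Straight-line motion ⇒ electric and magnetic forces cancel, so E = vB.
v = E/B = 1.8×10⁴/0.64 = 2.8×10⁴ m/s.
The result is independent of the particle's charge and mass.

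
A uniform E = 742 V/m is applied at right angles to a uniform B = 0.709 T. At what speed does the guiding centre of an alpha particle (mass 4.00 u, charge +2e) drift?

In crossed fields the guiding centre drifts at v_d = |E×B|/B² = E/B, independent of charge and mass.
v_d = 742/0.709 = 1050 m/s.

v_d ≈ 1050 m/s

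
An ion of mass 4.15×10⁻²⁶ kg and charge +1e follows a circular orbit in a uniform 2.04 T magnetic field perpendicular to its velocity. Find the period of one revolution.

T ≈ 7.98×10⁻⁷ s

The cyclotron period depends only on m, q, B: T = 2πm/(|q|B).
T = 2π(4.15×10⁻²⁶)/((1.602×10⁻¹⁹)(2.04)) ≈ 7.98×10⁻⁷ s.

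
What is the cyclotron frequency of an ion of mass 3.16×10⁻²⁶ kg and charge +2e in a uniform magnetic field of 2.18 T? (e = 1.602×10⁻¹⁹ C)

f ≈ 3.52×10⁶ Hz

f = |q|B/(2πm).
f = (3.204×10⁻¹⁹)(2.18)/(2π·3.16×10⁻²⁶) ≈ 3.52×10⁶ Hz.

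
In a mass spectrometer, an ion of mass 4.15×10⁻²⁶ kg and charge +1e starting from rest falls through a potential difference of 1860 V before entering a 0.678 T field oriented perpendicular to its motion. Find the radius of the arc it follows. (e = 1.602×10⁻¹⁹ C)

r ≈ 0.0458 m

Acceleration: |q|V = ½mv² ⇒ v = √(2|q|V/m) = √(2·1.602×10⁻¹⁹·1860/4.15×10⁻²⁶) ≈ 1.198×10⁵ m/s.
In the field: r = mv/(|q|B) = (4.15×10⁻²⁶)(1.198×10⁵)/((1.602×10⁻¹⁹)(0.678)) ≈ 0.0458 m.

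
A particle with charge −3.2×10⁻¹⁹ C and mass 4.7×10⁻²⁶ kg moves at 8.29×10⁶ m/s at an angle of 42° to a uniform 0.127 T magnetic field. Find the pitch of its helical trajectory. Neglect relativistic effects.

v∥ = v cosθ = 8.29×10⁶·cos42° ≈ 6.161×10⁶ m/s.
T = 2πm/(|q|B) = 2π(4.7×10⁻²⁶)/((3.2×10⁻¹⁹)(0.127)) ≈ 7.266×10⁻⁶ s.
pitch = v∥ T = (6.161×10⁶)(7.266×10⁻⁶) ≈ 44.8 m.

p ≈ 44.8 m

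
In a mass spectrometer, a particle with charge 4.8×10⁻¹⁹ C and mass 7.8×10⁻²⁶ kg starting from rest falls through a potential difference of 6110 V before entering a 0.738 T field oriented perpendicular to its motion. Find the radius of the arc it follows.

Acceleration: |q|V = ½mv² ⇒ v = √(2|q|V/m) = √(2·4.8×10⁻¹⁹·6110/7.8×10⁻²⁶) ≈ 2.742×10⁵ m/s.
In the field: r = mv/(|q|B) = (7.8×10⁻²⁶)(2.742×10⁵)/((4.8×10⁻¹⁹)(0.738)) ≈ 0.0604 m.

r ≈ 0.0604 m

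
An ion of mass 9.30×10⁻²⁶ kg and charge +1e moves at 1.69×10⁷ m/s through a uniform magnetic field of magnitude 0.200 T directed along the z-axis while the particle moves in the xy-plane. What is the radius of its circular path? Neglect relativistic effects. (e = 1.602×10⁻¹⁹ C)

The magnetic force provides the centripetal force: |q|vB = mv²/r.
r = mv/(|q|B) = (9.30×10⁻²⁶)(1.69×10⁷)/((1.602×10⁻¹⁹)(0.200)) ≈ 49.1 m.

r ≈ 49.1 m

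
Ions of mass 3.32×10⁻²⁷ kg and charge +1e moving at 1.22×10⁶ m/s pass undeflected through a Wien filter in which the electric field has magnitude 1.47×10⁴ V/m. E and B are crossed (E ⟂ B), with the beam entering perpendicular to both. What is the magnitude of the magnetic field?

B = 0.0120 T

Balance of forces in the selector: qE = qvB ⇒ B = E/v.
B = 1.47×10⁴/1.22×10⁶ = 0.0120 T.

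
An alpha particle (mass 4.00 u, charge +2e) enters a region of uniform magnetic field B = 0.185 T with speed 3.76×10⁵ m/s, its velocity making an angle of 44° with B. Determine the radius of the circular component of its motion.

v⊥ = v sinθ = 3.76×10⁵·sin44° ≈ 2.612×10⁵ m/s.
r = m v⊥/(|q|B) = (6.644×10⁻²⁷)(2.612×10⁵)/((3.204×10⁻¹⁹)(0.185)) ≈ 0.0293 m.

r ≈ 0.0293 m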